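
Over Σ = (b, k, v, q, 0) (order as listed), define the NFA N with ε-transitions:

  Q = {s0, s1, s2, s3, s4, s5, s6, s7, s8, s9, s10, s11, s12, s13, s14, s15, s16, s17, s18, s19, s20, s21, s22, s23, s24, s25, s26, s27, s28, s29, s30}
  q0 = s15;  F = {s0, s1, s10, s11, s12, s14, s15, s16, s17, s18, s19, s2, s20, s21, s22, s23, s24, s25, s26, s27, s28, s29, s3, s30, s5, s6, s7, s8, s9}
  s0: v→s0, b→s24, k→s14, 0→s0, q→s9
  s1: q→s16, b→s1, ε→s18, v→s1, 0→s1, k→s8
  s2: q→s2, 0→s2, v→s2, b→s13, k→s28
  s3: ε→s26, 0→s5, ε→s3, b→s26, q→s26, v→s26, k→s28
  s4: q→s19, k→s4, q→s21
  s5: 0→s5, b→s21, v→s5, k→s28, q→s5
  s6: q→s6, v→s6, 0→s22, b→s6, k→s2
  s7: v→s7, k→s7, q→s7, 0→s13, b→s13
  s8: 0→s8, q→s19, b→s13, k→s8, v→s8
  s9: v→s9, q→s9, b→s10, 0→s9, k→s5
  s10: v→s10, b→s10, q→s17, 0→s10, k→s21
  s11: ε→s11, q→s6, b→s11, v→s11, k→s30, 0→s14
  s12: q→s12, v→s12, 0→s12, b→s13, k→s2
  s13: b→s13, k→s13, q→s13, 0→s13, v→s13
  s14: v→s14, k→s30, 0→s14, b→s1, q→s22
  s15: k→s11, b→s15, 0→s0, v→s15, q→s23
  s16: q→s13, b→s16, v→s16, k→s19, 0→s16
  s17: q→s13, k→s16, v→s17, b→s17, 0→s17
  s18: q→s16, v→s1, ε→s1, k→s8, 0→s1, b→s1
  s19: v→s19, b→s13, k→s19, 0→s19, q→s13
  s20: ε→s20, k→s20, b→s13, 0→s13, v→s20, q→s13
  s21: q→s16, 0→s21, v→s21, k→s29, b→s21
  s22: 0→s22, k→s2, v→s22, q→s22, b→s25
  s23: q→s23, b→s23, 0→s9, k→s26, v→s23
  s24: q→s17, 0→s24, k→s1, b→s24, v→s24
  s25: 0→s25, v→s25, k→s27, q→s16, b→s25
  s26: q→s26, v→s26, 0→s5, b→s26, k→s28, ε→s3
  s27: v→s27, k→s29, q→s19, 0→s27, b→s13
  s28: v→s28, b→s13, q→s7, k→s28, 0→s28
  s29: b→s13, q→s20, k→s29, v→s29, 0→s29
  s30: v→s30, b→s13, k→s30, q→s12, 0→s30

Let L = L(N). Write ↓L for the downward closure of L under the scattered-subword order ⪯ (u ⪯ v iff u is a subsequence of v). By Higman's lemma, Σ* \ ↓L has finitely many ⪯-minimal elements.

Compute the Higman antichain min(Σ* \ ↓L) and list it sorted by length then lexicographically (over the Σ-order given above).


A = [kkb, 0bqq, qkkq0].

|Q|=31, |F|=29, |δ|=160 (7 ε).
min D↑ (28 st, q0=0, F={10}): 0:b→0,k→1,v→0,q→2,0→3 1:b→1,k→4,v→1,q→5,0→6 2:b→2,k→7,v→2,q→2,0→8 3:b→9,k→6,v→3,q→8,0→3 4:b→10,k→4,v→4,q→11,0→4 5:b→5,k→12,v→5,q→5,0→13 6:b→14,k→4,v→6,q→13,0→6 7:b→7,k→15,v→7,q→7,0→16 8:b→17,k→16,v→8,q→8,0→8 9:b→9,k→14,v→9,q→18,0→9 10:b→10,k→10,v→10,q→10,0→10 11:b→10,k→12,v→11,q→11,0→11 12:b→10,k→15,v→12,q→12,0→12 13:b→19,k→12,v→13,q→13,0→13 14:b→14,k→20,v→14,q→21,0→14 15:b→10,k→15,v→15,q→22,0→15 16:b→23,k→15,v→16,q→16,0→16 17:b→17,k→23,v→17,q→18,0→17 18:b→18,k→21,v→18,q→10,0→18 19:b→19,k→24,v→19,q→21,0→19 20:b→10,k→20,v→20,q→25,0→20 21:b→21,k→25,v→21,q→10,0→21 22:b→10,k→22,v→22,q→22,0→10 23:b→23,k→26,v→23,q→21,0→23 24:b→10,k→26,v→24,q→25,0→24 25:b→10,k→25,v→25,q→10,0→25 26:b→10,k→26,v→26,q→27,0→26 27:b→10,k→27,v→27,q→10,0→10 [Hopcroft].
'kkb': run [30, 23, 11, 1] end={s13} — reject; 3/3 single-dels accept.
'0bqq': N↓-sim [30, 24, 14, 5, 1] end={s13} — reject; 4/4 deletions ∈↓L.
'qkkq0': run [30, 21, 13, 6, 3, 1] end={s13} — reject; 5/5 single-dels accept.
3 words, ⪯-incomp.


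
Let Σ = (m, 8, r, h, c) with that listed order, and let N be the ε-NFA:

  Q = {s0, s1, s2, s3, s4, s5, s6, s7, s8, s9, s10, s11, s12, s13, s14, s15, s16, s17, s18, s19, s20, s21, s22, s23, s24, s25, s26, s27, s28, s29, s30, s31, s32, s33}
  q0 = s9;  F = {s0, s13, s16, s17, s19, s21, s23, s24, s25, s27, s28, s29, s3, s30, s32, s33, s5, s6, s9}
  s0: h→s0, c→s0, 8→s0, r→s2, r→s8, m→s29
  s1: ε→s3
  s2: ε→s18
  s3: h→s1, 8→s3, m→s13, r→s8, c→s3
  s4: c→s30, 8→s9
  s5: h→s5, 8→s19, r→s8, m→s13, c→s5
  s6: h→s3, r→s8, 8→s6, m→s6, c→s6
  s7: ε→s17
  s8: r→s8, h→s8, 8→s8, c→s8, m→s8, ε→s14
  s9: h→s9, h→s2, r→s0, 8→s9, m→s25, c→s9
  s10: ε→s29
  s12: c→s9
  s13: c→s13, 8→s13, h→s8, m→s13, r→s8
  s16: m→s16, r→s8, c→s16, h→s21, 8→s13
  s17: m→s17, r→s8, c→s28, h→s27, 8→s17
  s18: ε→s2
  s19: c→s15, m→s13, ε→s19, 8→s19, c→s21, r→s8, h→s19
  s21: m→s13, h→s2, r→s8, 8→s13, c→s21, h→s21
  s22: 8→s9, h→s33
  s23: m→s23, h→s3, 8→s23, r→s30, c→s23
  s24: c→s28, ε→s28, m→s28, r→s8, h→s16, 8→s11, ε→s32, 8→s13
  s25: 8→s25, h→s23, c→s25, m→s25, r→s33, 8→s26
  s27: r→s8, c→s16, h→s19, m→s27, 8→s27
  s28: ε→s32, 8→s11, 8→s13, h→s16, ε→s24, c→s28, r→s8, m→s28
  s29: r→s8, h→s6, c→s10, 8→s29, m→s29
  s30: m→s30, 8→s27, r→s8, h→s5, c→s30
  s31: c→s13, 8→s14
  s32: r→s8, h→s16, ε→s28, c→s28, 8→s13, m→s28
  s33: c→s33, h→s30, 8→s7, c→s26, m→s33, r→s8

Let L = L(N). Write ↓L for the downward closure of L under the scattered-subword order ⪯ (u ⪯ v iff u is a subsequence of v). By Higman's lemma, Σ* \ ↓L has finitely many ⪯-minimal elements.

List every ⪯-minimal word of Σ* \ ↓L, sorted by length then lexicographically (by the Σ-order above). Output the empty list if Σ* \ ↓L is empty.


min(Σ*\↓L) = [rr, mhhr, mhhmh, mr8c8h].

|Q|=34, |F|=19, |δ|=127 (12 ε).
min D↑ (18 st, q0=0, F={6}): 0:m→1,8→0,r→2,h→0,c→0 1:m→1,8→1,r→3,h→4,c→1 2:m→5,8→2,r→6,h→2,c→2 3:m→3,8→7,r→6,h→8,c→3 4:m→4,8→4,r→8,h→9,c→4 5:m→5,8→5,r→6,h→10,c→5 6:m→6,8→6,r→6,h→6,c→6 7:m→7,8→7,r→6,h→11,c→12 8:m→8,8→11,r→6,h→13,c→8 9:m→14,8→9,r→6,h→9,c→9 10:m→10,8→10,r→6,h→9,c→10 11:m→11,8→11,r→6,h→15,c→16 12:m→12,8→14,r→6,h→16,c→12 13:m→14,8→15,r→6,h→13,c→13 14:m→14,8→14,r→6,h→6,c→14 15:m→14,8→15,r→6,h→15,c→17 16:m→16,8→14,r→6,h→17,c→16 17:m→14,8→14,r→6,h→17,c→17 (ε-aug+det+¬).
'rr': N↓-sim [29, 26, 4] end={s14,s18,s2,s8} rej; 2/2 del acc.
'mhhr': run [29, 27, 16, 11, 2] end={s14,s8} rej; 4/4 deletions ∈↓L.
'mhhmh': N↓-sim [29, 27, 16, 11, 3, 2] end={s14,s8} ∉↓L; 5/5 deletions ∈↓L.
'mr8c8h': run [29, 27, 20, 16, 12, 4, 2] end={s14,s8} ∉↓L; 6/6 del acc.
4 words, ⪯-incomp.


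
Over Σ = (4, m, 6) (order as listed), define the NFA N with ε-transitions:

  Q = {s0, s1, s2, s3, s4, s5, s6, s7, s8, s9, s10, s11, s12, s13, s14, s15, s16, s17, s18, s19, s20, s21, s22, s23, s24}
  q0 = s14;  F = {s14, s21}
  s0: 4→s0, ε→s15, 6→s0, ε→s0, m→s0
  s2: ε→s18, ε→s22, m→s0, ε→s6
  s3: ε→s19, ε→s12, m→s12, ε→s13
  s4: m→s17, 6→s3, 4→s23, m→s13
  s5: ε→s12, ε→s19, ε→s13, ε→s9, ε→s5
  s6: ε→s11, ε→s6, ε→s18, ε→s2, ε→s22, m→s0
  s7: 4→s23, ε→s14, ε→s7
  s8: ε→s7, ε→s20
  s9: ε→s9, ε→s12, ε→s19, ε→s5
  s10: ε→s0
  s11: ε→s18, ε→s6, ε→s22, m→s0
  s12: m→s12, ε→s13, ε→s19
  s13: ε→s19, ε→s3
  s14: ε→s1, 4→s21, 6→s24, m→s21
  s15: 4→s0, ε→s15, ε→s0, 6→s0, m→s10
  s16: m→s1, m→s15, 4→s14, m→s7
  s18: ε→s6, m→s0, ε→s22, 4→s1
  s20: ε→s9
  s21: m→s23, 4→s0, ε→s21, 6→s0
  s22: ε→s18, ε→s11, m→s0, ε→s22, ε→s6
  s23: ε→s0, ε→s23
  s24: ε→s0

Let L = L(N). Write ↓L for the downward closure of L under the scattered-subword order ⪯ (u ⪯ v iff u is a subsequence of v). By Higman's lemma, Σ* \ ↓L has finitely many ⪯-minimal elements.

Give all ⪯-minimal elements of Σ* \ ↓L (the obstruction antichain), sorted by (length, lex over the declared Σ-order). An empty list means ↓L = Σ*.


|Q|=25, |F|=2, |δ|=77 (48 ε).
min D↑ (3 st, q0=0, F={2}): 0:4→1,m→1,6→2 1:4→2,m→2,6→2 2:4→2,m→2,6→2.
'6': run [8, 4] end={s0,s10,s15,s24} rej; 1/1 deletions ∈↓L.
'44': run [8, 5, 3] end={s0,s10,s15} ∉↓L; 2/2 del acc.
'4m': |S_i|=[8, 5, 4] end={s0,s10,s15,s23} — reject; 2/2 single-dels accept.
'm4': N↓-sim [8, 5, 3] end={s0,s10,s15} ∉↓L; 2/2 del acc.
'mm': run [8, 5, 4] end={s0,s10,s15,s23} — reject; 2/2 single-dels accept.
5 obstructions.

Antichain: [6, 44, 4m, m4, mm].


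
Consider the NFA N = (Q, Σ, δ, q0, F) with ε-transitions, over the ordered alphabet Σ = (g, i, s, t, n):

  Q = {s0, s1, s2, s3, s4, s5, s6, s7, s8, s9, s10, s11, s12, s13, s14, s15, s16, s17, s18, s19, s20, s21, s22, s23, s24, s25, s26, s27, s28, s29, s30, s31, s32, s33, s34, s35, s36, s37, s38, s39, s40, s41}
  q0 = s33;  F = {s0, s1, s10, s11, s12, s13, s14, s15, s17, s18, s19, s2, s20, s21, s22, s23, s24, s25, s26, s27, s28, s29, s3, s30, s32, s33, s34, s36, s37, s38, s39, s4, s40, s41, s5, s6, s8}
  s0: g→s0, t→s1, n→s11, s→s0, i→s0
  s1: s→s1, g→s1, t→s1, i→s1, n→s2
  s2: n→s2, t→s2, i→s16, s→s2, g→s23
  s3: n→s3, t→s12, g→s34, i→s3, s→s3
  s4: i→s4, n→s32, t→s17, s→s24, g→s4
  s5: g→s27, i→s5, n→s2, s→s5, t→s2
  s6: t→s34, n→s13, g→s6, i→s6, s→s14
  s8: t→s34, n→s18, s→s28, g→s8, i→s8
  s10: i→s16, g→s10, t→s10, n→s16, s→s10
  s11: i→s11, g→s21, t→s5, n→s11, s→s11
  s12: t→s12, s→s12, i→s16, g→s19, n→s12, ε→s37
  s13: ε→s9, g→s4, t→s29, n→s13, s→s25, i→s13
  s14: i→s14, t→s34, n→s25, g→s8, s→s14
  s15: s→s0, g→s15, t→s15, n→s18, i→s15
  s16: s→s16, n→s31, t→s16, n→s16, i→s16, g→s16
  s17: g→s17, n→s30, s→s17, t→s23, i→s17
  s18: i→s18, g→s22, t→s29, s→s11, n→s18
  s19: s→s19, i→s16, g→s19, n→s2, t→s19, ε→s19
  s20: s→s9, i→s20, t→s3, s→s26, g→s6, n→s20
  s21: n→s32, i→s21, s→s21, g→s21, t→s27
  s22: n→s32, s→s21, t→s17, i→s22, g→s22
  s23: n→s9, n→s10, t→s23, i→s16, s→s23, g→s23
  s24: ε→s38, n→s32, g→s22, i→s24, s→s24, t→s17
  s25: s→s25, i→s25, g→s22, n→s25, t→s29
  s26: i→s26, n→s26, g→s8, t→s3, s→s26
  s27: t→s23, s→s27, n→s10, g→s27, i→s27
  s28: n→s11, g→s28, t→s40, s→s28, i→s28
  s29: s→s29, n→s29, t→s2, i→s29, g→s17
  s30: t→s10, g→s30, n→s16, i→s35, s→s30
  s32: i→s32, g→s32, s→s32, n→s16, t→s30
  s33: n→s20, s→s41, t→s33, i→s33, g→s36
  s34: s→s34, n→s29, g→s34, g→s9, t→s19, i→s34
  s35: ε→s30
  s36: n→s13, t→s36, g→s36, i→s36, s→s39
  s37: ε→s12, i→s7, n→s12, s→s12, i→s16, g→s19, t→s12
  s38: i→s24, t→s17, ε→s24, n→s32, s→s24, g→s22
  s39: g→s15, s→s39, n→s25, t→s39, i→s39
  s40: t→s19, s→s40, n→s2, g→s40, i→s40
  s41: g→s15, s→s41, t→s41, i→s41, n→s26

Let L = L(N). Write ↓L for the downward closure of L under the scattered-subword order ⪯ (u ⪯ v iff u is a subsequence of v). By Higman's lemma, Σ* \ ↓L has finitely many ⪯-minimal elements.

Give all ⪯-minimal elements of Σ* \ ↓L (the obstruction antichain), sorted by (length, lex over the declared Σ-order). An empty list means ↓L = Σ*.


|Q|=42, |F|=37, |δ|=202 (7 ε).
min D↑ (36 st, q0=0, F={28}): 0:g→1,i→0,s→2,t→0,n→3 1:g→1,i→1,s→4,t→1,n→5 2:g→6,i→2,s→2,t→2,n→7 3:g→8,i→3,s→7,t→9,n→3 4:g→6,i→4,s→4,t→4,n→10 5:g→11,i→5,s→10,t→12,n→5 6:g→6,i→6,s→13,t→6,n→14 7:g→15,i→7,s→7,t→9,n→7 8:g→8,i→8,s→16,t→17,n→5 9:g→17,i→9,s→9,t→18,n→9 10:g→19,i→10,s→10,t→12,n→10 11:g→11,i→11,s→20,t→21,n→22 12:g→21,i→12,s→12,t→23,n→12 13:g→13,i→13,s→13,t→24,n→25 14:g→19,i→14,s→25,t→12,n→14 15:g→15,i→15,s→26,t→17,n→14 16:g→15,i→16,s→16,t→17,n→10 17:g→17,i→17,s→17,t→27,n→12 18:g→27,i→28,s→18,t→18,n→18 19:g→19,i→19,s→29,t→21,n→22 20:g→19,i→20,s→20,t→21,n→22 21:g→21,i→21,s→21,t→30,n→31 22:g→22,i→22,s→22,t→31,n→28 23:g→30,i→28,s→23,t→23,n→23 24:g→24,i→24,s→24,t→24,n→23 25:g→29,i→25,s→25,t→32,n→25 26:g→26,i→26,s→26,t→33,n→25 27:g→27,i→28,s→27,t→27,n→23 28:g→28,i→28,s→28,t→28,n→28 29:g→29,i→29,s→29,t→34,n→22 30:g→30,i→28,s→30,t→30,n→35 31:g→31,i→31,s→31,t→35,n→28 32:g→34,i→32,s→32,t→23,n→23 33:g→33,i→33,s→33,t→27,n→23 34:g→34,i→34,s→34,t→30,n→35 35:g→35,i→28,s→35,t→35,n→28.
'ntti': |S_i|=[42, 35, 19, 10, 3] end={s16,s31,s7} rej; 4/4 single-dels accept.
'gngnn': |S_i|=[42, 34, 22, 15, 7, 2] end={s16,s31} — reject; 5/5 deletions ∈↓L.
'sgstni': |S_i|=[42, 36, 25, 21, 13, 6, 2] end={s16,s31} ∉↓L; 6/6 del acc.
3 obstructions.

min(Σ*\↓L) = [ntti, gngnn, sgstni].


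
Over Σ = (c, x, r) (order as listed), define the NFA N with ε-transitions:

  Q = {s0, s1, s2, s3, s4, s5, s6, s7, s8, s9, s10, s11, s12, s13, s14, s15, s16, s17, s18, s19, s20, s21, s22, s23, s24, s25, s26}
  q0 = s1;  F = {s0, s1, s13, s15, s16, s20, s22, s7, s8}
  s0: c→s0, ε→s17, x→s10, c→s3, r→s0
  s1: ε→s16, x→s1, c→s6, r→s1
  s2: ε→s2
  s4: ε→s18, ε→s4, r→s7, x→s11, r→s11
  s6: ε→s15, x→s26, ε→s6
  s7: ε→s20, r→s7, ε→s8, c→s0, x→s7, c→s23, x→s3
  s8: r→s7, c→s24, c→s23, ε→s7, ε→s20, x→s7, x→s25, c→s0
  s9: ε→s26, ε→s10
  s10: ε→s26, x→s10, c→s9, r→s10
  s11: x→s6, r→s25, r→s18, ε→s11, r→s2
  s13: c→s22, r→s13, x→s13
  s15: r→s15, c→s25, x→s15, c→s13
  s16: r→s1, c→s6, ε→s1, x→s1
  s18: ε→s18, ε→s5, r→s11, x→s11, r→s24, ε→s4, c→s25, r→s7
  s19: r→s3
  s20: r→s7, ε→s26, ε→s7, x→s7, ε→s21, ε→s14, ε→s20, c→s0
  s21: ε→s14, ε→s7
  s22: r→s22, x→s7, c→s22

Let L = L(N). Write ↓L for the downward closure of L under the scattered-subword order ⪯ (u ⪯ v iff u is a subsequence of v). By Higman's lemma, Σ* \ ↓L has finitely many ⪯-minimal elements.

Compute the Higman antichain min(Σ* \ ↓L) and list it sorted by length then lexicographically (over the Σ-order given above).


|Q|=27, |F|=9, |δ|=77 (26 ε).
min D↑ (7 st, q0=0, F={6}): 0:c→1,x→0,r→0 1:c→2,x→1,r→1 2:c→3,x→2,r→2 3:c→3,x→4,r→3 4:c→5,x→4,r→4 5:c→5,x→6,r→5 6:c→6,x→6,r→6 (ε-aug+det+¬).
'cccxcx': N↓-sim [20, 18, 16, 15, 14, 8, 3] end={s10,s26,s9} — reject; 6/6 deletions ∈↓L.
1 minimals (antichain).

A = [cccxcx].


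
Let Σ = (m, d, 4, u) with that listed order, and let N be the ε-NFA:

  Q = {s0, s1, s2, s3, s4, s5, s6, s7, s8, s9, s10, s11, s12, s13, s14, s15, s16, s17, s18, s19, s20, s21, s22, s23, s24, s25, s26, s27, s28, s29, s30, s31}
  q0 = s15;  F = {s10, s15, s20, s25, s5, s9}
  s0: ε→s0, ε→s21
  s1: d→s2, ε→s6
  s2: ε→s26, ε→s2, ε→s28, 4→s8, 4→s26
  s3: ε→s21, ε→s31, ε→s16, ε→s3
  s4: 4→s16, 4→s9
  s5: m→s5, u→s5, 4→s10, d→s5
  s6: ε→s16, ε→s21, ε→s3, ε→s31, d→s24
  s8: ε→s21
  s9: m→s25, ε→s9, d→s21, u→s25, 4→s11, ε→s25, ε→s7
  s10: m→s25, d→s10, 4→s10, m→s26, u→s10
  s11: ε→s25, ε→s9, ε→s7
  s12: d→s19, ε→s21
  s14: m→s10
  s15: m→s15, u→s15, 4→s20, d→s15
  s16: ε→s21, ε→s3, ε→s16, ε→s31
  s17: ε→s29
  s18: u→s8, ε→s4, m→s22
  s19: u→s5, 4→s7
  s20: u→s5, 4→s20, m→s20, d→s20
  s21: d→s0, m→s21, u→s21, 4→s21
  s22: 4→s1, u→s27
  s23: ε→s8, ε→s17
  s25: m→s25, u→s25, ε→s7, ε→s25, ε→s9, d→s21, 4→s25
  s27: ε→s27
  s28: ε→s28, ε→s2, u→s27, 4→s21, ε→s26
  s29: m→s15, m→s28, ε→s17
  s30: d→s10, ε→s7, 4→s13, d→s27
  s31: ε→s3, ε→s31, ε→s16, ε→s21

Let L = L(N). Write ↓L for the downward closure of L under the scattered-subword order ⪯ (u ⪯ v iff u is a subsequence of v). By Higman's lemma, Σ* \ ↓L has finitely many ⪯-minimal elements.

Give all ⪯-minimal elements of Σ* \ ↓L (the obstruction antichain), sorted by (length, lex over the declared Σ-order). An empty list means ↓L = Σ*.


|Q|=32, |F|=6, |δ|=93 (43 ε).
min D↑ (6 st, q0=0, F={5}): 0:m→0,d→0,4→1,u→0 1:m→1,d→1,4→1,u→2 2:m→2,d→2,4→3,u→2 3:m→4,d→3,4→3,u→3 4:m→4,d→5,4→4,u→4 5:m→5,d→5,4→5,u→5 [Hopcroft].
'4u4md': |S_i|=[11, 10, 9, 8, 7, 2] end={s0,s21} — reject; 5/5 single-dels accept.
1 obstructions.

A = [4u4md].


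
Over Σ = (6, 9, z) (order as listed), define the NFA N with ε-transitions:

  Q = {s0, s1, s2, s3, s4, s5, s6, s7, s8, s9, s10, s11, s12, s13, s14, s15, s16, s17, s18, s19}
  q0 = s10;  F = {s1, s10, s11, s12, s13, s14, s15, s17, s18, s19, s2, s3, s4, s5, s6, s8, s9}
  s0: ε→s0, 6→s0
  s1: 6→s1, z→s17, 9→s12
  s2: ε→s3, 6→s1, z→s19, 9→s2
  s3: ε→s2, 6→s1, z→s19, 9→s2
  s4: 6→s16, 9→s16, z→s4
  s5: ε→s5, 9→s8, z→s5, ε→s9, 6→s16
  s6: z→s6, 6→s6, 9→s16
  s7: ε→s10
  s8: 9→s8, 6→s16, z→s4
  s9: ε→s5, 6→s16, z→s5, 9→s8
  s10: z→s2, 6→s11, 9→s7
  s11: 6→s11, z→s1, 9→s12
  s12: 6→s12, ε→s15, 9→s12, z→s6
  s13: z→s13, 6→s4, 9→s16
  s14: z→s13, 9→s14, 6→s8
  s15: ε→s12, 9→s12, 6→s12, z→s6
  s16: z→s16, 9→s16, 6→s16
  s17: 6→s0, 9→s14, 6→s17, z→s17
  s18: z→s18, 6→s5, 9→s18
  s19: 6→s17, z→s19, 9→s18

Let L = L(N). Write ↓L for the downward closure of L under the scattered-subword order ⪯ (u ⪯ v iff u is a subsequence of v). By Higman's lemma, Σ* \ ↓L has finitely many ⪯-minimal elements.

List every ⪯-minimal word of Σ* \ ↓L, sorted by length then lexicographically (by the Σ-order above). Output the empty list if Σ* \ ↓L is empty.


min(Σ*\↓L) = [69z9, zz966].

|Q|=20, |F|=17, |δ|=65 (9 ε).
min D↑ (15 st, q0=0, F={9}): 0:6→1,9→0,z→2 1:6→1,9→3,z→4 2:6→4,9→2,z→5 3:6→3,9→3,z→6 4:6→4,9→3,z→7 5:6→7,9→8,z→5 6:6→6,9→9,z→6 7:6→7,9→10,z→7 8:6→11,9→8,z→8 9:6→9,9→9,z→9 10:6→12,9→10,z→13 11:6→9,9→12,z→11 12:6→9,9→12,z→14 13:6→14,9→9,z→13 14:6→9,9→9,z→14 (ε-aug+det+¬).
'69z9': |S_i|=[20, 14, 8, 4, 1] end={s16} ∉↓L; 4/4 single-dels accept.
'zz966': run [20, 17, 12, 8, 5, 1] end={s16} rej; 5/5 del acc.
2 minimals (antichain).


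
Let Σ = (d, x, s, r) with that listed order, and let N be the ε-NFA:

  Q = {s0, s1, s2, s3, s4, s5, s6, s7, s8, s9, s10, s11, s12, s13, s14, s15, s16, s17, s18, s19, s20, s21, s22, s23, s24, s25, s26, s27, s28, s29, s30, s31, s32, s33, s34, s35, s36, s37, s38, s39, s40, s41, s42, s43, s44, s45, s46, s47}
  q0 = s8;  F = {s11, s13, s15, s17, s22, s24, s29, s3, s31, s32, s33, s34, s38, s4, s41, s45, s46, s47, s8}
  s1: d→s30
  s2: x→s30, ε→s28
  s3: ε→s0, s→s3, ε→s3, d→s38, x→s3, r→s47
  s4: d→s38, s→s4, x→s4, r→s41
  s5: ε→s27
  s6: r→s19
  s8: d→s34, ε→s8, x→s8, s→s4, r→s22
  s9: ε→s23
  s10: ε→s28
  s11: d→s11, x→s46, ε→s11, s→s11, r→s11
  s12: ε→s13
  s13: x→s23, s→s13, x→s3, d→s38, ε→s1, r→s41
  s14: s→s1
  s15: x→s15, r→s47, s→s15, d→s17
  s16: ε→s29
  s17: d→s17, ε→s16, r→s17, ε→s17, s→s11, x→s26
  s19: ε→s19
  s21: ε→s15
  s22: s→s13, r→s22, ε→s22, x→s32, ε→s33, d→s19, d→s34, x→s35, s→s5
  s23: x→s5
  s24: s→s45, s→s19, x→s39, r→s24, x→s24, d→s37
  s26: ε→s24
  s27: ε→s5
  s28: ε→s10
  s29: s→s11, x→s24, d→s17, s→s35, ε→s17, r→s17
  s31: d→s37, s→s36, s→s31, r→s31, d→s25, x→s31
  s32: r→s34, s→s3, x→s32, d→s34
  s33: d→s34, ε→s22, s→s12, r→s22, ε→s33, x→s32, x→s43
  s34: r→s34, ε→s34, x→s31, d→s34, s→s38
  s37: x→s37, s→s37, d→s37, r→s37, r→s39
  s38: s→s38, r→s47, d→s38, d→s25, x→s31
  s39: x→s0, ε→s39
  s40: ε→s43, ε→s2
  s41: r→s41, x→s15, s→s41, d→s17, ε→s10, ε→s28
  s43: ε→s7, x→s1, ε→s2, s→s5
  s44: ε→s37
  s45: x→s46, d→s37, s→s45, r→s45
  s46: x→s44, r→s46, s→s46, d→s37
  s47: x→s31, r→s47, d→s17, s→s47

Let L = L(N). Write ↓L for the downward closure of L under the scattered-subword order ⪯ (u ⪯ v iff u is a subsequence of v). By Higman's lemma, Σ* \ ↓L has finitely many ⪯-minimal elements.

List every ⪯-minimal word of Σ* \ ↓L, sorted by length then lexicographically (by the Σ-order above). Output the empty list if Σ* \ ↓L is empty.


min(Σ*\↓L) = [dxd, rxrxd, srdsxx].

|Q|=48, |F|=19, |δ|=132 (32 ε).
min D↑ (18 st, q0=0, F={9}): 0:d→1,x→0,s→2,r→3 1:d→1,x→4,s→5,r→1 2:d→5,x→2,s→2,r→6 3:d→1,x→7,s→8,r→3 4:d→9,x→4,s→4,r→4 5:d→5,x→4,s→5,r→10 6:d→11,x→12,s→6,r→6 7:d→1,x→7,s→13,r→1 8:d→5,x→13,s→8,r→6 9:d→9,x→9,s→9,r→9 10:d→11,x→4,s→10,r→10 11:d→11,x→14,s→15,r→11 12:d→11,x→12,s→12,r→10 13:d→5,x→13,s→13,r→10 14:d→9,x→14,s→16,r→14 15:d→15,x→17,s→15,r→15 16:d→9,x→17,s→16,r→16 17:d→9,x→9,s→17,r→17 [Hopcroft].
'dxd': N↓-sim [40, 21, 12, 4] end={s0,s25,s37,s39} — reject; 3/3 single-dels accept.
'rxrxd': N↓-sim [40, 38, 33, 20, 12, 4] end={s0,s25,s37,s39} rej; 5/5 del acc.
'srdsxx': |S_i|=[40, 32, 22, 15, 9, 5, 4] end={s0,s37,s39,s44} — reject; 6/6 single-dels accept.
3 minimals (antichain).


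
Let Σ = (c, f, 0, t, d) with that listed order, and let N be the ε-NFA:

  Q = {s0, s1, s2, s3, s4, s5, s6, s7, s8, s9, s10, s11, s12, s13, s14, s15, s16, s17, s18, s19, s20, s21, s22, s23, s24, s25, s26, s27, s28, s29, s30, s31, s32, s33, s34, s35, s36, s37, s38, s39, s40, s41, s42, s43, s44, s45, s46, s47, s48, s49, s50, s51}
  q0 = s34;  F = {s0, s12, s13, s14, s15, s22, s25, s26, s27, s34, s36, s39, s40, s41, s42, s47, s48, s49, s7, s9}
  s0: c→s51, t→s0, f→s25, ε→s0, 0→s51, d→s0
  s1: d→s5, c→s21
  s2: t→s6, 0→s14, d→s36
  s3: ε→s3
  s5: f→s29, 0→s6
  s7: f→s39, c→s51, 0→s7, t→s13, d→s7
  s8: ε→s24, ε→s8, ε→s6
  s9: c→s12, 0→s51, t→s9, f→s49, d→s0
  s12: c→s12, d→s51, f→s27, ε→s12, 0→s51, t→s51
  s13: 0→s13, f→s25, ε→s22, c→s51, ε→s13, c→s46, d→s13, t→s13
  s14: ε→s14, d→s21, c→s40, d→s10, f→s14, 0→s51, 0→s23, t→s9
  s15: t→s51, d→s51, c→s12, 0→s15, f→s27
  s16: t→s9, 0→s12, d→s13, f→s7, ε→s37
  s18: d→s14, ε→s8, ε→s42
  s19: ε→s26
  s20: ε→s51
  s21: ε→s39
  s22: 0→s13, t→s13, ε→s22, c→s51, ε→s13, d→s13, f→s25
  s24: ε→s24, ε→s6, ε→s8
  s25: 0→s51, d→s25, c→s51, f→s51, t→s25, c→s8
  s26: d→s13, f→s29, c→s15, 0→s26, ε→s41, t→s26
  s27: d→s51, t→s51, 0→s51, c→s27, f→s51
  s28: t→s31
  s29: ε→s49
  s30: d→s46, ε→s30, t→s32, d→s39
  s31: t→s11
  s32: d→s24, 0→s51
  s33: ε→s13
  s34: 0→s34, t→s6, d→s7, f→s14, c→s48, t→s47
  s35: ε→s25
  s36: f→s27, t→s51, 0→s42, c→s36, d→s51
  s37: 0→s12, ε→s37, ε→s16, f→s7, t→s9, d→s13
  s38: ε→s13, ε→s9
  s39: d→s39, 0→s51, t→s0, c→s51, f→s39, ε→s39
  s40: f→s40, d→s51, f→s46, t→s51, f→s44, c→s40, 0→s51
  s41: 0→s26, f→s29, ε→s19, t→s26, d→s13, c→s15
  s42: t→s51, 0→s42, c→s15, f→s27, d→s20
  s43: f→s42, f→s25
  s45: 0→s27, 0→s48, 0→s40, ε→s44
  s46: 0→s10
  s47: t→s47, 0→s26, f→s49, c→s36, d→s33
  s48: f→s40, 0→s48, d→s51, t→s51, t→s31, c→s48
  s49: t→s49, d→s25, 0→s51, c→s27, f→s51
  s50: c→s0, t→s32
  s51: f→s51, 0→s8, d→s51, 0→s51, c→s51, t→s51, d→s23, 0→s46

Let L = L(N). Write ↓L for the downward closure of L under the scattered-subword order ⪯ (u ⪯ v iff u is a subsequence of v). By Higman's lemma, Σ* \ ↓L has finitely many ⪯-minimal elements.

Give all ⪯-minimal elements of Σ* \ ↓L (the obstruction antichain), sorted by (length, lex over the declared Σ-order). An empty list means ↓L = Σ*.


|Q|=52, |F|=20, |δ|=179 (32 ε).
min D↑ (19 st, q0=0, F={6}): 0:c→1,f→2,0→0,t→3,d→4 1:c→1,f→5,0→1,t→6,d→6 2:c→5,f→2,0→6,t→7,d→8 3:c→9,f→10,0→11,t→3,d→12 4:c→6,f→8,0→4,t→12,d→4 5:c→5,f→5,0→6,t→6,d→6 6:c→6,f→6,0→6,t→6,d→6 7:c→13,f→10,0→6,t→7,d→14 8:c→6,f→8,0→6,t→14,d→8 9:c→9,f→15,0→16,t→6,d→6 10:c→15,f→6,0→6,t→10,d→17 11:c→18,f→10,0→11,t→11,d→12 12:c→6,f→17,0→12,t→12,d→12 13:c→13,f→15,0→6,t→6,d→6 14:c→6,f→17,0→6,t→14,d→14 15:c→15,f→6,0→6,t→6,d→6 16:c→18,f→15,0→16,t→6,d→6 17:c→6,f→6,0→6,t→17,d→17 18:c→13,f→15,0→18,t→6,d→6.
'ct': run [35, 18, 9] end={s10,s11,s23,s24,s31,s46,s51,s6,s8} ∉↓L; 2/2 deletions ∈↓L.
'cd': N↓-sim [35, 18, 8] end={s10,s20,s23,s24,s46,s51,s6,s8} — reject; 2/2 deletions ∈↓L.
'f0': N↓-sim [35, 19, 7] end={s10,s23,s24,s46,s51,s6,s8} rej; 2/2 del acc.
'dc': run [35, 16, 7] end={s10,s23,s24,s46,s51,s6,s8} ∉↓L; 2/2 del acc.
'tff': N↓-sim [35, 27, 11, 7] end={s10,s23,s24,s46,s51,s6,s8} rej; 3/3 deletions ∈↓L.
't0cc0': N↓-sim [35, 27, 20, 10, 9, 7] end={s10,s23,s24,s46,s51,s6,s8} rej; 5/5 del acc.
6 words, ⪯-incomp.

Antichain: [ct, cd, f0, dc, tff, t0cc0].


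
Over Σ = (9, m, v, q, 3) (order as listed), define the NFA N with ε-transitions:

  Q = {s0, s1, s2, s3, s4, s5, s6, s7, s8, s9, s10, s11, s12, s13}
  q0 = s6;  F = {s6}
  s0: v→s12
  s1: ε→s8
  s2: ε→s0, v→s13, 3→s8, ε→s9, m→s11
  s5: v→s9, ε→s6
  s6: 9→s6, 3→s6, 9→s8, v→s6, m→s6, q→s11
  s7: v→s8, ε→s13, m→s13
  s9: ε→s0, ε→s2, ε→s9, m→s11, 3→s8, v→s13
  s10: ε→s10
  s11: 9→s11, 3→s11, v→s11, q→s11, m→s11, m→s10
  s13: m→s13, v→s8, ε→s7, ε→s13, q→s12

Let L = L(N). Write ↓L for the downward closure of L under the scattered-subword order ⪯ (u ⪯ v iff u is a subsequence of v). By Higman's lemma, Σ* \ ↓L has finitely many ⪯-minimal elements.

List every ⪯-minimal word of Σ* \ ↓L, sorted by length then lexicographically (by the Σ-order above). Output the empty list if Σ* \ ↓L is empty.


|Q|=14, |F|=1, |δ|=36 (11 ε).
min D↑ (2 st, q0=0, F={1}): 0:9→0,m→0,v→0,q→1,3→0 1:9→1,m→1,v→1,q→1,3→1 (ε-aug+det+¬).
'q': run [4, 2] end={s10,s11} — reject; 1/1 del acc.
1 words, ⪯-incomp.

min(Σ*\↓L) = [q].


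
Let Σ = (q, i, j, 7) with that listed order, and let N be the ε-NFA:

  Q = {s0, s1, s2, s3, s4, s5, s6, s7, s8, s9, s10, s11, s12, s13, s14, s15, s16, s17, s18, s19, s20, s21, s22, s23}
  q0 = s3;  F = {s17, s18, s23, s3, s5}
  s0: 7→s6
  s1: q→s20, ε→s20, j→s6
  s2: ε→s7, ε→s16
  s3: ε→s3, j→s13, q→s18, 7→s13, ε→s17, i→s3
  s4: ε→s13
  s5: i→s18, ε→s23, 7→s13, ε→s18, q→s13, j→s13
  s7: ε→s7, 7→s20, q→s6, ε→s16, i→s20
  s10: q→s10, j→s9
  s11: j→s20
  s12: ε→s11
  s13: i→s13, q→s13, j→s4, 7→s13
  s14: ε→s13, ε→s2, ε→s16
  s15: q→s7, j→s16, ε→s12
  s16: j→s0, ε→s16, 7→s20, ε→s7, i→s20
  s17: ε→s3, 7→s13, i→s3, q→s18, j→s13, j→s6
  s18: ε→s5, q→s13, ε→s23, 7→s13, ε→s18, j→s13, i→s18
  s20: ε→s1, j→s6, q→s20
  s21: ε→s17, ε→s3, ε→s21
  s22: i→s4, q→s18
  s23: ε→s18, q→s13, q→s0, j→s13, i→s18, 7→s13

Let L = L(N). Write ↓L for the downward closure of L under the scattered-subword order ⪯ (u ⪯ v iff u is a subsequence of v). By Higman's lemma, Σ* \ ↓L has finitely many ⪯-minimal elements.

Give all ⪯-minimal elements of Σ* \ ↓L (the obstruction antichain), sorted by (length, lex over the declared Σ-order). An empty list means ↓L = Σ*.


|Q|=24, |F|=5, |δ|=70 (26 ε).
min D↑ (3 st, q0=0, F={2}): 0:q→1,i→0,j→2,7→2 1:q→2,i→1,j→2,7→2 2:q→2,i→2,j→2,7→2 (ε-aug+det+¬).
'j': |S_i|=[9, 3] end={s13,s4,s6} rej; 1/1 del acc.
'7': N↓-sim [9, 3] end={s13,s4,s6} ∉↓L; 1/1 single-dels accept.
'qq': N↓-sim [9, 7, 4] end={s0,s13,s4,s6} — reject; 2/2 single-dels accept.
3 obstructions.

Antichain: [j, 7, qq].


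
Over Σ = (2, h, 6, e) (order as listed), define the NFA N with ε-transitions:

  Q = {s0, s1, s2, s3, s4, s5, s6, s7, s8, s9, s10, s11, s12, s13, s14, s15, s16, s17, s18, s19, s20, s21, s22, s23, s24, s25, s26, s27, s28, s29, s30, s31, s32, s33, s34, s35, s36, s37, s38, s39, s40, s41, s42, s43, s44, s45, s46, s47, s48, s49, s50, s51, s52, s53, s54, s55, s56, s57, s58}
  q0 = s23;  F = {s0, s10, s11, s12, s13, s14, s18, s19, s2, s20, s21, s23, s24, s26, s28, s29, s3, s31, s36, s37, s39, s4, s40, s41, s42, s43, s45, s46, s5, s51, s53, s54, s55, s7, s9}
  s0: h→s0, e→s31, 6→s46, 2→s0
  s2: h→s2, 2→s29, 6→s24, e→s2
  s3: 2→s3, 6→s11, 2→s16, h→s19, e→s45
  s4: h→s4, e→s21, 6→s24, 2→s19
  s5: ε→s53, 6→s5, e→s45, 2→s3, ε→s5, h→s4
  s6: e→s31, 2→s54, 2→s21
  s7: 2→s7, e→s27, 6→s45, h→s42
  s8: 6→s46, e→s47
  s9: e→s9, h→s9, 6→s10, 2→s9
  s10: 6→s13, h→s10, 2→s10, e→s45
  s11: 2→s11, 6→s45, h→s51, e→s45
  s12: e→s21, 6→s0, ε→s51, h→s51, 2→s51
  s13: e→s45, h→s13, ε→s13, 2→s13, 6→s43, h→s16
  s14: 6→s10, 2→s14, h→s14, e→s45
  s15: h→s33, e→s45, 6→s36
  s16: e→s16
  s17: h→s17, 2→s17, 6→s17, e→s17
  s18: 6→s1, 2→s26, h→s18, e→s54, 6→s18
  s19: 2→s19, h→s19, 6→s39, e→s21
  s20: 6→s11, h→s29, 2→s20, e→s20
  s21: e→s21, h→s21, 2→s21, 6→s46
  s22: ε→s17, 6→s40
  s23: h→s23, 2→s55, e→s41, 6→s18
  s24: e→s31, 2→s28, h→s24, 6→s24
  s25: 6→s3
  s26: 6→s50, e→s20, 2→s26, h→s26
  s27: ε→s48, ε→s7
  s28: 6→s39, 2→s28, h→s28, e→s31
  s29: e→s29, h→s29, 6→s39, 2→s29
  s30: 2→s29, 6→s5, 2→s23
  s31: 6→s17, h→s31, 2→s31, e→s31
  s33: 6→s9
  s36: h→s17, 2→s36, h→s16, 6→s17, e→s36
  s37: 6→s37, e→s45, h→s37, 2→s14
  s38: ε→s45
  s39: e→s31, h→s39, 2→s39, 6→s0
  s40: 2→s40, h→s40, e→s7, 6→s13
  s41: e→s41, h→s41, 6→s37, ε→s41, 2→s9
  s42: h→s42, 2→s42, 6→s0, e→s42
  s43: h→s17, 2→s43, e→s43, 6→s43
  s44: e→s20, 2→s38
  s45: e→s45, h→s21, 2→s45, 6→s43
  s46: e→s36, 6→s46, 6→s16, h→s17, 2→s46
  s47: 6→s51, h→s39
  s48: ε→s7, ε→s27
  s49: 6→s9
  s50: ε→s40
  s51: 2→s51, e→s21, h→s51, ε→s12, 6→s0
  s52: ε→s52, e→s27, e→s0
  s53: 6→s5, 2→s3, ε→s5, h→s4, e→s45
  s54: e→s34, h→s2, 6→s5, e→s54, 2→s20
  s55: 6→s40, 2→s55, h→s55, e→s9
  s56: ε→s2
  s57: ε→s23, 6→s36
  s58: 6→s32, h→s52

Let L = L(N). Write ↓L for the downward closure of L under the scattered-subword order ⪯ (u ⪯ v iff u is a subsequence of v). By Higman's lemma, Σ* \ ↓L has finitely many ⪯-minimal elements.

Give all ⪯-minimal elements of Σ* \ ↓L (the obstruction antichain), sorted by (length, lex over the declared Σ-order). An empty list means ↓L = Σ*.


min(Σ*\↓L) = [2666h, e6e6h, 6eh6e6].

|Q|=59, |F|=35, |δ|=192 (17 ε).
min D↑ (34 st, q0=0, F={25}): 0:2→1,h→0,6→2,e→3 1:2→1,h→1,6→4,e→5 2:2→6,h→2,6→2,e→7 3:2→5,h→3,6→8,e→3 4:2→4,h→4,6→9,e→10 5:2→5,h→5,6→11,e→5 6:2→6,h→6,6→4,e→12 7:2→12,h→13,6→14,e→7 8:2→15,h→8,6→8,e→16 9:2→9,h→9,6→17,e→16 10:2→10,h→18,6→16,e→10 11:2→11,h→11,6→9,e→16 12:2→12,h→19,6→20,e→12 13:2→19,h→13,6→21,e→13 14:2→22,h→23,6→14,e→16 15:2→15,h→15,6→11,e→16 16:2→16,h→24,6→17,e→16 17:2→17,h→25,6→17,e→17 18:2→18,h→18,6→26,e→18 19:2→19,h→19,6→27,e→19 20:2→20,h→28,6→16,e→16 21:2→29,h→21,6→21,e→30 22:2→22,h→31,6→20,e→16 23:2→31,h→23,6→21,e→24 24:2→24,h→24,6→32,e→24 25:2→25,h→25,6→25,e→25 26:2→26,h→26,6→32,e→30 27:2→27,h→27,6→26,e→30 28:2→28,h→28,6→26,e→24 29:2→29,h→29,6→27,e→30 30:2→30,h→30,6→25,e→30 31:2→31,h→31,6→27,e→24 32:2→32,h→25,6→32,e→33 33:2→33,h→25,6→25,e→33 [Hopcroft].
'2666h': |S_i|=[42, 30, 21, 10, 5, 2] end={s16,s17} — reject; 5/5 deletions ∈↓L.
'e6e6h': N↓-sim [42, 35, 24, 8, 5, 2] end={s16,s17} rej; 5/5 deletions ∈↓L.
'6eh6e6': |S_i|=[42, 38, 29, 17, 9, 4, 1] end={s17} ∉↓L; 6/6 single-dels accept.
3 minimals (antichain).


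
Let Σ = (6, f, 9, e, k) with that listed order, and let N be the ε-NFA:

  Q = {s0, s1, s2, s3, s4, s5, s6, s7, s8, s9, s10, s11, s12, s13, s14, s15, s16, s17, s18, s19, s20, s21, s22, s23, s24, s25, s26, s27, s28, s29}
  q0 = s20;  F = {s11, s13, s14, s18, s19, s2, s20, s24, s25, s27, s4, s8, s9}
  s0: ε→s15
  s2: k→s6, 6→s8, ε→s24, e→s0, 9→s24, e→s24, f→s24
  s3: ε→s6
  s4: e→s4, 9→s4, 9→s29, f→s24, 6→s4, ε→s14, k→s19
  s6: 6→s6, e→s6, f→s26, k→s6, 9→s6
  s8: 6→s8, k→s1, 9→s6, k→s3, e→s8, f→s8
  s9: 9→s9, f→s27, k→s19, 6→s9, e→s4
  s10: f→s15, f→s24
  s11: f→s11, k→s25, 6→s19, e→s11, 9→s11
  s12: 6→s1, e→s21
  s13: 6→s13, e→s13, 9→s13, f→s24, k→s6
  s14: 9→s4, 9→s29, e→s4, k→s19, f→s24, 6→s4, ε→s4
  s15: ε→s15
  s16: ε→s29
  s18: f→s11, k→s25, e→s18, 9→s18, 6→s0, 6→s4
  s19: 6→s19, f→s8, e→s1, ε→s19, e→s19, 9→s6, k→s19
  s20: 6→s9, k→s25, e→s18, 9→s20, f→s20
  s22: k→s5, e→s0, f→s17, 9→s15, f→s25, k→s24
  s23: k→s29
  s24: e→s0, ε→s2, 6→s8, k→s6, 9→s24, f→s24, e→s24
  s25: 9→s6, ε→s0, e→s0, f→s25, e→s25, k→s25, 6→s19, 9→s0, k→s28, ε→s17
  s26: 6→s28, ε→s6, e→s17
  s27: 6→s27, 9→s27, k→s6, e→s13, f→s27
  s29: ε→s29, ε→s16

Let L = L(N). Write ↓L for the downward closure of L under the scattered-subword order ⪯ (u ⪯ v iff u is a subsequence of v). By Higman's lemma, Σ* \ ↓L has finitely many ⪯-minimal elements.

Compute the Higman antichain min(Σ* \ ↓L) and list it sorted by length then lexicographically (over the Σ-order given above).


min(Σ*\↓L) = [k9, 6fk, ef69].

|Q|=30, |F|=13, |δ|=107 (14 ε).
min D↑ (12 st, q0=0, F={8}): 0:6→1,f→0,9→0,e→2,k→3 1:6→1,f→4,9→1,e→5,k→6 2:6→5,f→7,9→2,e→2,k→3 3:6→6,f→3,9→8,e→3,k→3 4:6→4,f→4,9→4,e→9,k→8 5:6→5,f→10,9→5,e→5,k→6 6:6→6,f→11,9→8,e→6,k→6 7:6→6,f→7,9→7,e→7,k→3 8:6→8,f→8,9→8,e→8,k→8 9:6→9,f→10,9→9,e→9,k→8 10:6→11,f→10,9→10,e→10,k→8 11:6→11,f→11,9→8,e→11,k→8.
'k9': N↓-sim [23, 11, 6] end={s0,s15,s17,s26,s28,s6} — reject; 2/2 del acc.
'6fk': run [23, 19, 13, 6] end={s1,s17,s26,s28,s3,s6} ∉↓L; 3/3 del acc.
'ef69': N↓-sim [23, 20, 14, 8, 4] end={s17,s26,s28,s6} rej; 4/4 deletions ∈↓L.
3 minimals (antichain).


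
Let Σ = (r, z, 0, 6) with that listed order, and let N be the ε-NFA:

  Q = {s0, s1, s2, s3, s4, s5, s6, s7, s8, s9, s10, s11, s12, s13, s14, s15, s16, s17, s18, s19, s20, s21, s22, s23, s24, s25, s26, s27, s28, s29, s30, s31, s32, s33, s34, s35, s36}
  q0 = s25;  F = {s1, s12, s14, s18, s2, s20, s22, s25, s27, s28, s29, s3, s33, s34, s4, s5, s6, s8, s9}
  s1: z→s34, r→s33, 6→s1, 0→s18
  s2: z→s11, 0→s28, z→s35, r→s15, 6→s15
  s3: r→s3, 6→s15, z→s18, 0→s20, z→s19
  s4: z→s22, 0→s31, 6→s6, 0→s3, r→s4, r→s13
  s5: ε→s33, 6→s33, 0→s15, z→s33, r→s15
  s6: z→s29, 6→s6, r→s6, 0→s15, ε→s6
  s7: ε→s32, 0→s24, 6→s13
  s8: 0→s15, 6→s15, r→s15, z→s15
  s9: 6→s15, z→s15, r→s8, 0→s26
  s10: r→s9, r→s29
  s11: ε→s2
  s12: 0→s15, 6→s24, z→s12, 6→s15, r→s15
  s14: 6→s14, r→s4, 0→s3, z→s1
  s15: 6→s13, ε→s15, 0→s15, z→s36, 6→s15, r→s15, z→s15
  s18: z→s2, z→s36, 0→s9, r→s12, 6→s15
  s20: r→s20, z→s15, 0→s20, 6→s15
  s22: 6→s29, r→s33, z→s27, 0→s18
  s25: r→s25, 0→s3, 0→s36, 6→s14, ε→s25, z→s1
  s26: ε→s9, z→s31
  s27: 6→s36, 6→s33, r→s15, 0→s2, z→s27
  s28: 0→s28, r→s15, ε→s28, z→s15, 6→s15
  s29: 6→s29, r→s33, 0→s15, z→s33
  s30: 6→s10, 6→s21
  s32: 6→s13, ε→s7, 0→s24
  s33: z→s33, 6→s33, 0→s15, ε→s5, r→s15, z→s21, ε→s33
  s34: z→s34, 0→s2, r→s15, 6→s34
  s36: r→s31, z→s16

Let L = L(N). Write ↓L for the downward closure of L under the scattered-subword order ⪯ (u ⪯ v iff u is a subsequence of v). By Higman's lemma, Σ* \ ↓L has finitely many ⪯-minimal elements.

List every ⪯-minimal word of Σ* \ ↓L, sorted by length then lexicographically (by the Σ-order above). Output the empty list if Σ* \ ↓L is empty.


|Q|=37, |F|=19, |δ|=113 (11 ε).
min D↑ (19 st, q0=0, F={8}): 0:r→0,z→1,0→2,6→3 1:r→4,z→5,0→6,6→1 2:r→2,z→6,0→7,6→8 3:r→9,z→1,0→2,6→3 4:r→8,z→4,0→8,6→4 5:r→8,z→5,0→10,6→5 6:r→11,z→10,0→12,6→8 7:r→7,z→8,0→7,6→8 8:r→8,z→8,0→8,6→8 9:r→9,z→13,0→2,6→14 10:r→8,z→10,0→15,6→8 11:r→8,z→11,0→8,6→8 12:r→16,z→8,0→12,6→8 13:r→4,z→17,0→6,6→18 14:r→14,z→18,0→8,6→14 15:r→8,z→8,0→15,6→8 16:r→8,z→8,0→8,6→8 17:r→8,z→17,0→10,6→4 18:r→4,z→4,0→8,6→18 (ε-aug+det+¬).
'06': N↓-sim [30, 18, 6] end={s13,s15,s16,s24,s31,s36} ∉↓L; 2/2 single-dels accept.
'zrr': N↓-sim [30, 24, 11, 5] end={s13,s15,s16,s31,s36} — reject; 3/3 deletions ∈↓L.
'zr0': run [30, 24, 11, 5] end={s13,s15,s16,s31,s36} ∉↓L; 3/3 deletions ∈↓L.
'zzr': N↓-sim [30, 24, 16, 5] end={s13,s15,s16,s31,s36} ∉↓L; 3/3 single-dels accept.
'00z': N↓-sim [30, 18, 10, 5] end={s13,s15,s16,s31,s36} rej; 3/3 del acc.
'6r60': N↓-sim [30, 29, 26, 11, 5] end={s13,s15,s16,s31,s36} ∉↓L; 4/4 single-dels accept.
6 minimals (antichain).

A = [06, zrr, zr0, zzr, 00z, 6r60].


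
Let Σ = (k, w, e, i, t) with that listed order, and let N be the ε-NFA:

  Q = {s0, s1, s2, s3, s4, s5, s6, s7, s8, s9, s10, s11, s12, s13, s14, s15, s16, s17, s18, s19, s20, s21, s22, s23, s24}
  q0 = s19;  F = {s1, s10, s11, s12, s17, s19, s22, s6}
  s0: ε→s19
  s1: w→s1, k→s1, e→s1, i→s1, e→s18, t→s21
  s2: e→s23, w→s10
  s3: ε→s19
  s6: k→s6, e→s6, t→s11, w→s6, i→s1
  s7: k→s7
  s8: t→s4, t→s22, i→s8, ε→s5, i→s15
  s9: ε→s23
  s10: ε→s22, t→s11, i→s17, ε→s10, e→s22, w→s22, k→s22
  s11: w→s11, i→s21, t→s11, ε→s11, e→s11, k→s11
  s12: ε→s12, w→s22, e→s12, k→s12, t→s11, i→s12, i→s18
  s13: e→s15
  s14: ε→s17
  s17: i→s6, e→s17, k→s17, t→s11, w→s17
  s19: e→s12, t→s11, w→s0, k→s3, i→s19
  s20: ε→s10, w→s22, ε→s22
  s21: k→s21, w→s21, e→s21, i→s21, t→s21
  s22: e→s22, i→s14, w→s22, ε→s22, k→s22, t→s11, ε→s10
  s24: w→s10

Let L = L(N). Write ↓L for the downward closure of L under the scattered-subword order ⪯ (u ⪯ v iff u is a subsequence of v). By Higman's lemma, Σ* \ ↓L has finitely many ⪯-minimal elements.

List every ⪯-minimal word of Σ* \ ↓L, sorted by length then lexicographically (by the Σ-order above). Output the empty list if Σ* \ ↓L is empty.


|Q|=25, |F|=8, |δ|=70 (13 ε).
min D↑ (8 st, q0=0, F={4}): 0:k→0,w→0,e→1,i→0,t→2 1:k→1,w→3,e→1,i→1,t→2 2:k→2,w→2,e→2,i→4,t→2 3:k→3,w→3,e→3,i→5,t→2 4:k→4,w→4,e→4,i→4,t→4 5:k→5,w→5,e→5,i→6,t→2 6:k→6,w→6,e→6,i→7,t→2 7:k→7,w→7,e→7,i→7,t→4 (ε-aug+det+¬).
'ti': N↓-sim [13, 2, 1] end={s21} — reject; 2/2 single-dels accept.
'ewiiit': N↓-sim [13, 10, 9, 7, 5, 3, 1] end={s21} — reject; 6/6 deletions ∈↓L.
2 obstructions.

Antichain: [ti, ewiiit].


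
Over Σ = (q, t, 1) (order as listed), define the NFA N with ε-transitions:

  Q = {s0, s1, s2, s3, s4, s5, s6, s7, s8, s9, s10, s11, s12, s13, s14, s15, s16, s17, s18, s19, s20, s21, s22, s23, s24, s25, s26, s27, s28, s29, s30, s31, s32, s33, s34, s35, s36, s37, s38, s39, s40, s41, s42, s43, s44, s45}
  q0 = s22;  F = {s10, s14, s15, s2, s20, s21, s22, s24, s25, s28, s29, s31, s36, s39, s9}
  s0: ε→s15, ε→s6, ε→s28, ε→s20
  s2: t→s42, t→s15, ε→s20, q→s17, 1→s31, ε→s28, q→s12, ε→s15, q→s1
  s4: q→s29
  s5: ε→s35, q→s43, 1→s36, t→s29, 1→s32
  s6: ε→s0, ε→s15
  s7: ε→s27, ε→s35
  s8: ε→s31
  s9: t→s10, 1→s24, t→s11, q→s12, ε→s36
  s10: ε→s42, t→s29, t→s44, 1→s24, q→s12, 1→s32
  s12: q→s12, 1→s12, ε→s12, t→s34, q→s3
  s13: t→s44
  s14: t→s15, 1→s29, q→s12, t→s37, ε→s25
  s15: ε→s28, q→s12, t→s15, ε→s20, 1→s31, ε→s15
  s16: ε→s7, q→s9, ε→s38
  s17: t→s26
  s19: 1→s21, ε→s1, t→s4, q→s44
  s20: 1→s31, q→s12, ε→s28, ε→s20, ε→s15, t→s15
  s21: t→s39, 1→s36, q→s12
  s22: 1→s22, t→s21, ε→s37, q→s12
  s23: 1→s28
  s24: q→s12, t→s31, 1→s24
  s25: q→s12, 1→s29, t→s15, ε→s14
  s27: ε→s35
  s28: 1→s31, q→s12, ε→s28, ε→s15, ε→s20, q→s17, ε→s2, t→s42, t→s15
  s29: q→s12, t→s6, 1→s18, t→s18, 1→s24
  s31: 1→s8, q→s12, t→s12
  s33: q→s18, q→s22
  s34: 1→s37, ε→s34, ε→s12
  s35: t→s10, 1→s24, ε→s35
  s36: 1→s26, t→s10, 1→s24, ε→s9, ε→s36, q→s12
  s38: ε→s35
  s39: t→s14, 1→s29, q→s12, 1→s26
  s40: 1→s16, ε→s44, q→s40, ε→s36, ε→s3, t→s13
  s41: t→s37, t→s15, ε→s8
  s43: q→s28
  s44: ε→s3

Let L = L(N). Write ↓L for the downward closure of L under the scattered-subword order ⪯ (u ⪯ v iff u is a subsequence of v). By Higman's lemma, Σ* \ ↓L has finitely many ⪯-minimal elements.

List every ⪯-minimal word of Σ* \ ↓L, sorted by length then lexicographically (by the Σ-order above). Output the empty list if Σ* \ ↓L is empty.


Antichain: [q, t11tt, tttt1t, tt1t1t].

|Q|=46, |F|=15, |δ|=129 (44 ε).
min D↑ (11 st, q0=0, F={1}): 0:q→1,t→2,1→0 1:q→1,t→1,1→1 2:q→1,t→3,1→4 3:q→1,t→5,1→6 4:q→1,t→7,1→8 5:q→1,t→9,1→6 6:q→1,t→9,1→8 7:q→1,t→6,1→8 8:q→1,t→10,1→8 9:q→1,t→9,1→10 10:q→1,t→1,1→10 (ε-aug+det+¬).
'q': run [30, 7] end={s1,s12,s17,s26,s3,s34,s37} — reject; 1/1 deletions ∈↓L.
't11tt': run [30, 29, 25, 10, 6, 4] end={s12,s3,s34,s37} — reject; 5/5 del acc.
'tttt1t': run [30, 29, 26, 22, 17, 6, 4] end={s12,s3,s34,s37} — reject; 6/6 deletions ∈↓L.
'tt1t1t': |S_i|=[30, 29, 26, 20, 17, 6, 4] end={s12,s3,s34,s37} ∉↓L; 6/6 single-dels accept.
4 obstructions.
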